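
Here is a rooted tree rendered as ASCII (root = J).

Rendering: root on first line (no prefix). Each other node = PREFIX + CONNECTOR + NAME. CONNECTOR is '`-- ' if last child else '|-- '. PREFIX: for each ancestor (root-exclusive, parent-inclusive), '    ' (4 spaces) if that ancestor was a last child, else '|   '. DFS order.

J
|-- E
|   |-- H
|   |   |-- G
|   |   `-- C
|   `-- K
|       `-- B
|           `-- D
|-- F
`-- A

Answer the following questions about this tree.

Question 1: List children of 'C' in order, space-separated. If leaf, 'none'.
Node C's children (from adjacency): (leaf)

Answer: none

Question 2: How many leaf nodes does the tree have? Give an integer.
Answer: 5

Derivation:
Leaves (nodes with no children): A, C, D, F, G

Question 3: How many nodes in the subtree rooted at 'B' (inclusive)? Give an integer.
Subtree rooted at B contains: B, D
Count = 2

Answer: 2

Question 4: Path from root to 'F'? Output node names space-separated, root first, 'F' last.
Answer: J F

Derivation:
Walk down from root: J -> F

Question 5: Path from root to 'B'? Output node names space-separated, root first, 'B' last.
Walk down from root: J -> E -> K -> B

Answer: J E K B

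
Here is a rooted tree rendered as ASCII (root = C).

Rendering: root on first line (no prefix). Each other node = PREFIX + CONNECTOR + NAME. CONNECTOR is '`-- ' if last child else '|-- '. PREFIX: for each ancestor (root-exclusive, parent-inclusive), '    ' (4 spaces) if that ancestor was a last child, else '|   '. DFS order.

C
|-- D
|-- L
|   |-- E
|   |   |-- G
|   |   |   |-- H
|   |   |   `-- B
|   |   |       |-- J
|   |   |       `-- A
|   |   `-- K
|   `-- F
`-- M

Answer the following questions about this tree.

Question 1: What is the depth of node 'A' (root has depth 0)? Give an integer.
Answer: 5

Derivation:
Path from root to A: C -> L -> E -> G -> B -> A
Depth = number of edges = 5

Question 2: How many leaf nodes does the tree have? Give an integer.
Answer: 7

Derivation:
Leaves (nodes with no children): A, D, F, H, J, K, M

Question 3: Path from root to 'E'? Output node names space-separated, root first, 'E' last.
Answer: C L E

Derivation:
Walk down from root: C -> L -> E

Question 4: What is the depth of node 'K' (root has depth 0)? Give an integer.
Path from root to K: C -> L -> E -> K
Depth = number of edges = 3

Answer: 3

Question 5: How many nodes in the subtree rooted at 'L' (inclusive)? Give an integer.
Subtree rooted at L contains: A, B, E, F, G, H, J, K, L
Count = 9

Answer: 9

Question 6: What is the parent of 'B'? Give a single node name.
Scan adjacency: B appears as child of G

Answer: G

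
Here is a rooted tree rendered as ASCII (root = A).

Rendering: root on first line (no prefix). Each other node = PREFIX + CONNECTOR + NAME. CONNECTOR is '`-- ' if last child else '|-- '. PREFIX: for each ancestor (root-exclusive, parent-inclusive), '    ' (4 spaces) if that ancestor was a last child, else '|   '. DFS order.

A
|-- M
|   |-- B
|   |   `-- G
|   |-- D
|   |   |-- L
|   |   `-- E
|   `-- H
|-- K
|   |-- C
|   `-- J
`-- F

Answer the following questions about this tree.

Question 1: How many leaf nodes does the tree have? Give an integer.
Leaves (nodes with no children): C, E, F, G, H, J, L

Answer: 7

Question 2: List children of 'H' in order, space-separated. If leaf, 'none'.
Node H's children (from adjacency): (leaf)

Answer: none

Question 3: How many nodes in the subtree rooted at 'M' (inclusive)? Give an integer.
Answer: 7

Derivation:
Subtree rooted at M contains: B, D, E, G, H, L, M
Count = 7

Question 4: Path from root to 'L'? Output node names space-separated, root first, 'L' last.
Answer: A M D L

Derivation:
Walk down from root: A -> M -> D -> L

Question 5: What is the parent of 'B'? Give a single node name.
Scan adjacency: B appears as child of M

Answer: M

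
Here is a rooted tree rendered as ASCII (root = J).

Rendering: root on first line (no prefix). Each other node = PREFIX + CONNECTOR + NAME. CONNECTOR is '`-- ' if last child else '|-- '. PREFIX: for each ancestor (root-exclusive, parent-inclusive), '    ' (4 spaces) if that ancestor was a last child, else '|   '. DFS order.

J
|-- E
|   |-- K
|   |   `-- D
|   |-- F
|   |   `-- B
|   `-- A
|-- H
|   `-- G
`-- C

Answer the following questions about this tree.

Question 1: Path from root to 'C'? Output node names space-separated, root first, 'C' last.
Walk down from root: J -> C

Answer: J C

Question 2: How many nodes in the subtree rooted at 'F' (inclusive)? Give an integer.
Answer: 2

Derivation:
Subtree rooted at F contains: B, F
Count = 2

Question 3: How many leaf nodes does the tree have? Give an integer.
Leaves (nodes with no children): A, B, C, D, G

Answer: 5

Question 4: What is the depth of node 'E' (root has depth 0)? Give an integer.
Path from root to E: J -> E
Depth = number of edges = 1

Answer: 1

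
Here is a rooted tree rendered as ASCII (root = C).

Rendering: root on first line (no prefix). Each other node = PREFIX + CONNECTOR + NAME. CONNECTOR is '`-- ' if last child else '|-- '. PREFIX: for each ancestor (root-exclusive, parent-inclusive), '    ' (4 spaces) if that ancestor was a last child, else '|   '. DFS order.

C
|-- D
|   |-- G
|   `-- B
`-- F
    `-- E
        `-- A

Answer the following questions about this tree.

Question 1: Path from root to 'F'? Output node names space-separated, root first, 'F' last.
Answer: C F

Derivation:
Walk down from root: C -> F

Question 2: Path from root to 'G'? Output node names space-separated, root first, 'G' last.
Answer: C D G

Derivation:
Walk down from root: C -> D -> G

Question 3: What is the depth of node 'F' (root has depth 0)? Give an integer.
Answer: 1

Derivation:
Path from root to F: C -> F
Depth = number of edges = 1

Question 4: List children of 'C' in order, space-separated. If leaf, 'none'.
Answer: D F

Derivation:
Node C's children (from adjacency): D, F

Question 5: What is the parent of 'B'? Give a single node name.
Scan adjacency: B appears as child of D

Answer: D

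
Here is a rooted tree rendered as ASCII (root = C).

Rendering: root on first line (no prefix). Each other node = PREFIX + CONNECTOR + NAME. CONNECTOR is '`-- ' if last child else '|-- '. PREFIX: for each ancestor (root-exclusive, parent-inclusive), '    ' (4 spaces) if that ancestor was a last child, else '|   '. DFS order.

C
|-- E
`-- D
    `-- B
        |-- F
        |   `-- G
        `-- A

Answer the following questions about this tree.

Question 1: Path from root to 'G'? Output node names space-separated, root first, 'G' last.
Answer: C D B F G

Derivation:
Walk down from root: C -> D -> B -> F -> G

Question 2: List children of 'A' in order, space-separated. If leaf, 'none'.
Node A's children (from adjacency): (leaf)

Answer: none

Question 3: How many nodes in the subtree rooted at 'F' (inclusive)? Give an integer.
Answer: 2

Derivation:
Subtree rooted at F contains: F, G
Count = 2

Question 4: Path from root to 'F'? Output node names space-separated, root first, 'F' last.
Walk down from root: C -> D -> B -> F

Answer: C D B F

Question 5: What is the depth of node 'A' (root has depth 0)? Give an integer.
Path from root to A: C -> D -> B -> A
Depth = number of edges = 3

Answer: 3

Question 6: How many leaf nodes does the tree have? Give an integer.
Leaves (nodes with no children): A, E, G

Answer: 3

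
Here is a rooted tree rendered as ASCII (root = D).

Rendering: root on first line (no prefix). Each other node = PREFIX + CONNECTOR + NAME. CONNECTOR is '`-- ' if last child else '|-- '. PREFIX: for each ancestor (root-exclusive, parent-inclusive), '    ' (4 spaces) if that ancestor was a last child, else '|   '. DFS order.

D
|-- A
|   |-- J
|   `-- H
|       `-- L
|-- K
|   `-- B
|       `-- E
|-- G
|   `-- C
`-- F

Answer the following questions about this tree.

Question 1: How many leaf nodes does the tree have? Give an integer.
Leaves (nodes with no children): C, E, F, J, L

Answer: 5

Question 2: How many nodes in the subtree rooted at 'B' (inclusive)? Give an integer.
Answer: 2

Derivation:
Subtree rooted at B contains: B, E
Count = 2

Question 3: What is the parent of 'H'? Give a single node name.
Scan adjacency: H appears as child of A

Answer: A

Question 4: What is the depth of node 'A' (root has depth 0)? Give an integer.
Path from root to A: D -> A
Depth = number of edges = 1

Answer: 1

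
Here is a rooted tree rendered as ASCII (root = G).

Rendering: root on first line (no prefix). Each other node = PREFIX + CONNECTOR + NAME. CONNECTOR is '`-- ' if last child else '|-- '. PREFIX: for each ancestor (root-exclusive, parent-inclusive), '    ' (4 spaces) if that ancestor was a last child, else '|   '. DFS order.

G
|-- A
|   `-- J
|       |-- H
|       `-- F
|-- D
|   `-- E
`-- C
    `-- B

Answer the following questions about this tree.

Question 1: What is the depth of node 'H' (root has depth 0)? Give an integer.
Path from root to H: G -> A -> J -> H
Depth = number of edges = 3

Answer: 3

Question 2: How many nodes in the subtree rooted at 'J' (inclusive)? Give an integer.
Answer: 3

Derivation:
Subtree rooted at J contains: F, H, J
Count = 3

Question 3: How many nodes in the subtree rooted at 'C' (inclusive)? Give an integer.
Subtree rooted at C contains: B, C
Count = 2

Answer: 2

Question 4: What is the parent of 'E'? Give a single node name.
Answer: D

Derivation:
Scan adjacency: E appears as child of D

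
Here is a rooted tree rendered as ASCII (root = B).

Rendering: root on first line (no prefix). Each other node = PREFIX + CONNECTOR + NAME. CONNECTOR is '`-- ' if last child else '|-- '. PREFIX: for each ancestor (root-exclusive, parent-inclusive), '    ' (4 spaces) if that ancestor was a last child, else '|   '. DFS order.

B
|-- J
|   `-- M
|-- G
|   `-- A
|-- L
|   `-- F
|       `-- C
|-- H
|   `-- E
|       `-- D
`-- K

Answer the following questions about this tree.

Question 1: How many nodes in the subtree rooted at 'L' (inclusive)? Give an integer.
Subtree rooted at L contains: C, F, L
Count = 3

Answer: 3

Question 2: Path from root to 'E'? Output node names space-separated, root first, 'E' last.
Walk down from root: B -> H -> E

Answer: B H E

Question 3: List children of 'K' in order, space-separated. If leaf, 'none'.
Answer: none

Derivation:
Node K's children (from adjacency): (leaf)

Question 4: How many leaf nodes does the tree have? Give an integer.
Leaves (nodes with no children): A, C, D, K, M

Answer: 5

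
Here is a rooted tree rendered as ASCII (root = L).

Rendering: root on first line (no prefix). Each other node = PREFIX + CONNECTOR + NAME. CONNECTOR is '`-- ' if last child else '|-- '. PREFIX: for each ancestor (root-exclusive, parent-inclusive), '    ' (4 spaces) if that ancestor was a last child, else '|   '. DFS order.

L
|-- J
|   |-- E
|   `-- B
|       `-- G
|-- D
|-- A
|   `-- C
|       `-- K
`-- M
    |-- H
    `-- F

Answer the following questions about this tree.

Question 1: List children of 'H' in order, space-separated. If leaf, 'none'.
Node H's children (from adjacency): (leaf)

Answer: none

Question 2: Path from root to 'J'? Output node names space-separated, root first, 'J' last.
Walk down from root: L -> J

Answer: L J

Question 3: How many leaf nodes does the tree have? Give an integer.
Leaves (nodes with no children): D, E, F, G, H, K

Answer: 6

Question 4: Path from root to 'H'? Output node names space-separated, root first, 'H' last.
Walk down from root: L -> M -> H

Answer: L M H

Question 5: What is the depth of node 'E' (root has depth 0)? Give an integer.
Answer: 2

Derivation:
Path from root to E: L -> J -> E
Depth = number of edges = 2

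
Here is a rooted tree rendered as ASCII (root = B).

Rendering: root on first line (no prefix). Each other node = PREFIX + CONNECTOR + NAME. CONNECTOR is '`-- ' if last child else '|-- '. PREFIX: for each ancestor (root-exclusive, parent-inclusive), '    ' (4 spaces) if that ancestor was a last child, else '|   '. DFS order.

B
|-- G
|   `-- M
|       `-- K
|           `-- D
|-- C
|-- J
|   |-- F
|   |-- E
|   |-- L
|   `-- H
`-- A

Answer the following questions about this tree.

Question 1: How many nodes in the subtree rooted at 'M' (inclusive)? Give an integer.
Subtree rooted at M contains: D, K, M
Count = 3

Answer: 3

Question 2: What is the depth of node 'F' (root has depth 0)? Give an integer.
Path from root to F: B -> J -> F
Depth = number of edges = 2

Answer: 2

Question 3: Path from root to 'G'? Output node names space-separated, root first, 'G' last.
Answer: B G

Derivation:
Walk down from root: B -> G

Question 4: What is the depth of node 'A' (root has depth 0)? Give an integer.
Path from root to A: B -> A
Depth = number of edges = 1

Answer: 1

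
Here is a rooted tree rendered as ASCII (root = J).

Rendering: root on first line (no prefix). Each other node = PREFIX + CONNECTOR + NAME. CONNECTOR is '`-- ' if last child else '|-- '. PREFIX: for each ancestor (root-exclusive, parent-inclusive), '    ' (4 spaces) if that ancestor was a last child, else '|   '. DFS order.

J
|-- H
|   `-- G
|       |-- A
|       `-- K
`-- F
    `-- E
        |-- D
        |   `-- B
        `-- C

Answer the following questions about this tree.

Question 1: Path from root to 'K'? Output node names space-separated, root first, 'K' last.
Walk down from root: J -> H -> G -> K

Answer: J H G K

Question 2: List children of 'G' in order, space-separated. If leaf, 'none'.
Answer: A K

Derivation:
Node G's children (from adjacency): A, K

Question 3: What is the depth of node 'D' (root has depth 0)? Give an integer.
Path from root to D: J -> F -> E -> D
Depth = number of edges = 3

Answer: 3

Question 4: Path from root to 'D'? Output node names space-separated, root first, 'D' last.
Answer: J F E D

Derivation:
Walk down from root: J -> F -> E -> D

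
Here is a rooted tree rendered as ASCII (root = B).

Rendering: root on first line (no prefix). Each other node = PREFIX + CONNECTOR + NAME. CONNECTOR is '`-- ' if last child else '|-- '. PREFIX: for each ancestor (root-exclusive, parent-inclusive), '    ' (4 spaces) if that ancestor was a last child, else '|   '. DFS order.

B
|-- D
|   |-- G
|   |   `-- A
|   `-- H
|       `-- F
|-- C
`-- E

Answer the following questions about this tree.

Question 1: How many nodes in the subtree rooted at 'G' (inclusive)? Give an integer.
Answer: 2

Derivation:
Subtree rooted at G contains: A, G
Count = 2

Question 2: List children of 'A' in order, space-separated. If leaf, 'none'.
Answer: none

Derivation:
Node A's children (from adjacency): (leaf)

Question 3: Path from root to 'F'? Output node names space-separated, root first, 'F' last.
Answer: B D H F

Derivation:
Walk down from root: B -> D -> H -> F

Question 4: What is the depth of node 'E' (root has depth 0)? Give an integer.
Path from root to E: B -> E
Depth = number of edges = 1

Answer: 1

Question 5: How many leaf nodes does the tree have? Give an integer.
Leaves (nodes with no children): A, C, E, F

Answer: 4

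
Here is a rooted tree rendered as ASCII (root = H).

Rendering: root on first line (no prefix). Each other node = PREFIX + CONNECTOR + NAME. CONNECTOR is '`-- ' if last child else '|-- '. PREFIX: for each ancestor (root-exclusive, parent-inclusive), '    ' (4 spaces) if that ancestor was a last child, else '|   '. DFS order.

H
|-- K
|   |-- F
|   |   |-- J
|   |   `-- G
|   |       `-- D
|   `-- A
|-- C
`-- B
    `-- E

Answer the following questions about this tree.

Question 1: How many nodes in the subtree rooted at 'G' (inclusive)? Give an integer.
Subtree rooted at G contains: D, G
Count = 2

Answer: 2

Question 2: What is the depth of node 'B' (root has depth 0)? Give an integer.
Answer: 1

Derivation:
Path from root to B: H -> B
Depth = number of edges = 1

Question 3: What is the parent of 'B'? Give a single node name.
Answer: H

Derivation:
Scan adjacency: B appears as child of H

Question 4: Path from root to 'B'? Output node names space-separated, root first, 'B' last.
Answer: H B

Derivation:
Walk down from root: H -> B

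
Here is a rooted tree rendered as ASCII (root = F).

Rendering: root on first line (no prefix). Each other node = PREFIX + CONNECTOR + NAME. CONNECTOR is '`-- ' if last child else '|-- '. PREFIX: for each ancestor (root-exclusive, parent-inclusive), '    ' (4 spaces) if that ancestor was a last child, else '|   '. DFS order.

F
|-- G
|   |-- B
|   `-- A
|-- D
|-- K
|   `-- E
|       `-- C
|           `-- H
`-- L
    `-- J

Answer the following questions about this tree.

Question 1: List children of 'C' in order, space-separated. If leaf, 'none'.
Node C's children (from adjacency): H

Answer: H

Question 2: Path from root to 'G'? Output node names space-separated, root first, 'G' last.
Walk down from root: F -> G

Answer: F G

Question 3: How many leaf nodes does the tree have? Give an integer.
Answer: 5

Derivation:
Leaves (nodes with no children): A, B, D, H, J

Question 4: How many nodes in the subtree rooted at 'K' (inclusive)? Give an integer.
Subtree rooted at K contains: C, E, H, K
Count = 4

Answer: 4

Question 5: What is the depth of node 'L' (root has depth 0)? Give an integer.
Path from root to L: F -> L
Depth = number of edges = 1

Answer: 1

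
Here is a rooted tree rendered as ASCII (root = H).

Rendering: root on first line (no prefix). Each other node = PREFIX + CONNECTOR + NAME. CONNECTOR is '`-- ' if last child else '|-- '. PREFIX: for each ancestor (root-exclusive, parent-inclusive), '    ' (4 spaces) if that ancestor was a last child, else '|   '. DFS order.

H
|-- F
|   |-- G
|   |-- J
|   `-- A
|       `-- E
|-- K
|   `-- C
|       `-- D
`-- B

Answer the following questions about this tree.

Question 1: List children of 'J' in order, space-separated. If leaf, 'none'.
Answer: none

Derivation:
Node J's children (from adjacency): (leaf)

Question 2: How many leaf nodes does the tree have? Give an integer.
Leaves (nodes with no children): B, D, E, G, J

Answer: 5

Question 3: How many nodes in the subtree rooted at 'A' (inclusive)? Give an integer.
Answer: 2

Derivation:
Subtree rooted at A contains: A, E
Count = 2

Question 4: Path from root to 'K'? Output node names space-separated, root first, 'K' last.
Walk down from root: H -> K

Answer: H K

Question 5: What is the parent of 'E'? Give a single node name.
Answer: A

Derivation:
Scan adjacency: E appears as child of A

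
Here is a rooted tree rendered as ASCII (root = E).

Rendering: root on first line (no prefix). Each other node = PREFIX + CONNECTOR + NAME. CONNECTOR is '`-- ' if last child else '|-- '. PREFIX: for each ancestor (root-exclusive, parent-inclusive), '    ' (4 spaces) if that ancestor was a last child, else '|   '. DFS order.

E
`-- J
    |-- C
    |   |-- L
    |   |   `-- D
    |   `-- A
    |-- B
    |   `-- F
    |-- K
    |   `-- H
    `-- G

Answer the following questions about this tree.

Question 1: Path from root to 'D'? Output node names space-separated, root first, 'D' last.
Answer: E J C L D

Derivation:
Walk down from root: E -> J -> C -> L -> D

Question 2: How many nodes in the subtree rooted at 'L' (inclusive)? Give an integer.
Answer: 2

Derivation:
Subtree rooted at L contains: D, L
Count = 2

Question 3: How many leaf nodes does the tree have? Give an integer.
Answer: 5

Derivation:
Leaves (nodes with no children): A, D, F, G, H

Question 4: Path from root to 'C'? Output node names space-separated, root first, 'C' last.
Walk down from root: E -> J -> C

Answer: E J C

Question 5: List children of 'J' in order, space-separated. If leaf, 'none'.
Node J's children (from adjacency): C, B, K, G

Answer: C B K G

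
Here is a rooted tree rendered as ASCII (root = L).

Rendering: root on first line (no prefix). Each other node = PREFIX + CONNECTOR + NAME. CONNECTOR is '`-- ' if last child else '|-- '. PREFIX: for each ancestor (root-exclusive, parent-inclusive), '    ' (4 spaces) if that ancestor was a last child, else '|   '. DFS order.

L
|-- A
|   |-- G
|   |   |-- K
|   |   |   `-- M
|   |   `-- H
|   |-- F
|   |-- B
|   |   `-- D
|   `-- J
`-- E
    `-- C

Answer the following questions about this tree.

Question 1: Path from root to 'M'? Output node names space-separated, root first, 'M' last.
Answer: L A G K M

Derivation:
Walk down from root: L -> A -> G -> K -> M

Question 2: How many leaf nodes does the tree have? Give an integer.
Answer: 6

Derivation:
Leaves (nodes with no children): C, D, F, H, J, M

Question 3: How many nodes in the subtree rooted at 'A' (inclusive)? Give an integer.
Subtree rooted at A contains: A, B, D, F, G, H, J, K, M
Count = 9

Answer: 9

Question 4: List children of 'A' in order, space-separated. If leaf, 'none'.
Answer: G F B J

Derivation:
Node A's children (from adjacency): G, F, B, J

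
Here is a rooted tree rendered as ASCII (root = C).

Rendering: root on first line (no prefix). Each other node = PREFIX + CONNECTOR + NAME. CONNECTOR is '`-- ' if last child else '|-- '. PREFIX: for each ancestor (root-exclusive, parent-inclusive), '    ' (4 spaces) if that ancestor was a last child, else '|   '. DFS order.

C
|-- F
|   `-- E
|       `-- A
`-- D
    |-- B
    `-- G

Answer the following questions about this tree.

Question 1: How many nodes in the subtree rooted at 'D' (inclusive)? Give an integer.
Answer: 3

Derivation:
Subtree rooted at D contains: B, D, G
Count = 3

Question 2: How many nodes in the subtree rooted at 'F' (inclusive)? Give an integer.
Subtree rooted at F contains: A, E, F
Count = 3

Answer: 3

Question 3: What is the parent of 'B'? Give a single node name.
Scan adjacency: B appears as child of D

Answer: D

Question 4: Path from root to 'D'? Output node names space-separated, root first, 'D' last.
Answer: C D

Derivation:
Walk down from root: C -> D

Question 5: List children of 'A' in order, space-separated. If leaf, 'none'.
Node A's children (from adjacency): (leaf)

Answer: none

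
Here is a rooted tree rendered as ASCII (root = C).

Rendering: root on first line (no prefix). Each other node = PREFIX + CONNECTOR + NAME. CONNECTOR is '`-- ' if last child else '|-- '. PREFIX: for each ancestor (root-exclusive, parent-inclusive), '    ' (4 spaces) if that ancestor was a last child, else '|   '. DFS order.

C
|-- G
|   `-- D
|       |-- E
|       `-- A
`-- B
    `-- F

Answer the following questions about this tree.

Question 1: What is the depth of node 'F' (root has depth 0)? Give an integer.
Answer: 2

Derivation:
Path from root to F: C -> B -> F
Depth = number of edges = 2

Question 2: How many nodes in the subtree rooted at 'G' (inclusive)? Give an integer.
Answer: 4

Derivation:
Subtree rooted at G contains: A, D, E, G
Count = 4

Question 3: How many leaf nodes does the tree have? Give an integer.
Answer: 3

Derivation:
Leaves (nodes with no children): A, E, F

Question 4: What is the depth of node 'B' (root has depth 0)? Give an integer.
Answer: 1

Derivation:
Path from root to B: C -> B
Depth = number of edges = 1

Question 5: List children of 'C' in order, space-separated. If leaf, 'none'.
Node C's children (from adjacency): G, B

Answer: G B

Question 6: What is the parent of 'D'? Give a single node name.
Answer: G

Derivation:
Scan adjacency: D appears as child of G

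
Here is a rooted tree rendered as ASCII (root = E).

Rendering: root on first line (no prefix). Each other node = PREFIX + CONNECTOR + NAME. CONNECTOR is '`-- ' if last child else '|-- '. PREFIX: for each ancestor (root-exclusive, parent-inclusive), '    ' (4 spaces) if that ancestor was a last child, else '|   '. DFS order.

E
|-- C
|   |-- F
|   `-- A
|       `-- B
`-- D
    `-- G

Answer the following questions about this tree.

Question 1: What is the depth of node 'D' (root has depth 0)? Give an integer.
Answer: 1

Derivation:
Path from root to D: E -> D
Depth = number of edges = 1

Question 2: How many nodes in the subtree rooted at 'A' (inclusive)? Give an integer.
Answer: 2

Derivation:
Subtree rooted at A contains: A, B
Count = 2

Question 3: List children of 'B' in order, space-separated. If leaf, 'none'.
Node B's children (from adjacency): (leaf)

Answer: none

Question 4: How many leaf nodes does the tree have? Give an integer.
Answer: 3

Derivation:
Leaves (nodes with no children): B, F, G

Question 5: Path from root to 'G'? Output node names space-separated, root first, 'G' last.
Walk down from root: E -> D -> G

Answer: E D G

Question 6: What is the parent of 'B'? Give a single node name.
Scan adjacency: B appears as child of A

Answer: A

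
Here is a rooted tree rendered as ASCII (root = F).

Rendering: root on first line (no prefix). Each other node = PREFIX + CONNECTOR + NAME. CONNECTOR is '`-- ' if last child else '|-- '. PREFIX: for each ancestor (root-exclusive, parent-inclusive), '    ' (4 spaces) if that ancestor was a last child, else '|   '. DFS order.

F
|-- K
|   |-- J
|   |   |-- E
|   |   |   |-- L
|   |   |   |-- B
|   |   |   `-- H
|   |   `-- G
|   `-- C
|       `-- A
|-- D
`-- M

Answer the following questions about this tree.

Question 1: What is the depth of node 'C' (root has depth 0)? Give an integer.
Path from root to C: F -> K -> C
Depth = number of edges = 2

Answer: 2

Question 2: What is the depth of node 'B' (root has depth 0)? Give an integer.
Path from root to B: F -> K -> J -> E -> B
Depth = number of edges = 4

Answer: 4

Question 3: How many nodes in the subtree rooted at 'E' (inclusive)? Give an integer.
Answer: 4

Derivation:
Subtree rooted at E contains: B, E, H, L
Count = 4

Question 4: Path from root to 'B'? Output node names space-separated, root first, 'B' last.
Answer: F K J E B

Derivation:
Walk down from root: F -> K -> J -> E -> B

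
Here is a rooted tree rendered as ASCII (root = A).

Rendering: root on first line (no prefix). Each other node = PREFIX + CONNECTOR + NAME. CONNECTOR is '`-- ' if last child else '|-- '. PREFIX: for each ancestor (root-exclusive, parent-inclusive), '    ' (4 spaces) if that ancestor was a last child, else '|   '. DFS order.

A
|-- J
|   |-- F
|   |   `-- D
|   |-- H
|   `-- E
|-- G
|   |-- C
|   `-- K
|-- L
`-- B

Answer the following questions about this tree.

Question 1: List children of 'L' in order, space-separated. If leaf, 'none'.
Answer: none

Derivation:
Node L's children (from adjacency): (leaf)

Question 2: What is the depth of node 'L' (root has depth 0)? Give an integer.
Path from root to L: A -> L
Depth = number of edges = 1

Answer: 1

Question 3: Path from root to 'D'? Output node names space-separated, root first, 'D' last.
Walk down from root: A -> J -> F -> D

Answer: A J F D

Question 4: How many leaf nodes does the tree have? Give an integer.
Answer: 7

Derivation:
Leaves (nodes with no children): B, C, D, E, H, K, L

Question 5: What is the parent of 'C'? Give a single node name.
Scan adjacency: C appears as child of G

Answer: G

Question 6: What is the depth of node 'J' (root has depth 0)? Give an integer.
Path from root to J: A -> J
Depth = number of edges = 1

Answer: 1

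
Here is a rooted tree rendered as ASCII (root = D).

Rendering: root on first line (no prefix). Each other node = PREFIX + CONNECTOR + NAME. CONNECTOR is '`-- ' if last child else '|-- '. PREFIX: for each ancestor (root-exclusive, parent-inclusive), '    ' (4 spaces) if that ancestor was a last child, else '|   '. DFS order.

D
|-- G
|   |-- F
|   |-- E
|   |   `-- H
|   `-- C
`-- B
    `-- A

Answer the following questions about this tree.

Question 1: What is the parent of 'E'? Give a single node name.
Answer: G

Derivation:
Scan adjacency: E appears as child of G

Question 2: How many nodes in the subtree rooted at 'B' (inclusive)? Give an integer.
Subtree rooted at B contains: A, B
Count = 2

Answer: 2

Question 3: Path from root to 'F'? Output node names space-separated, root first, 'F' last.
Answer: D G F

Derivation:
Walk down from root: D -> G -> F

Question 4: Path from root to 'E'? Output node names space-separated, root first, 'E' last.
Answer: D G E

Derivation:
Walk down from root: D -> G -> E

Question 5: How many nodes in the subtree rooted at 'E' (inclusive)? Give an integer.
Answer: 2

Derivation:
Subtree rooted at E contains: E, H
Count = 2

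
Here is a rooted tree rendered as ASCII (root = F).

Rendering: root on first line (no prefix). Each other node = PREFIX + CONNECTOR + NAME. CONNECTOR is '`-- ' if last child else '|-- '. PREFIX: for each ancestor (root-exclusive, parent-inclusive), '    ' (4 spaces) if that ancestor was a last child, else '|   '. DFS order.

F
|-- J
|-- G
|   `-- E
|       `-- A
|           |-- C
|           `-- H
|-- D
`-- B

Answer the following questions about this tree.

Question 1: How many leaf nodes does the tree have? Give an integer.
Leaves (nodes with no children): B, C, D, H, J

Answer: 5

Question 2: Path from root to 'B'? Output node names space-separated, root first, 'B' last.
Walk down from root: F -> B

Answer: F B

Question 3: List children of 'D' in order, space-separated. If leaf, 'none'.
Node D's children (from adjacency): (leaf)

Answer: none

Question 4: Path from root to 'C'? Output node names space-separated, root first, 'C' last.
Walk down from root: F -> G -> E -> A -> C

Answer: F G E A C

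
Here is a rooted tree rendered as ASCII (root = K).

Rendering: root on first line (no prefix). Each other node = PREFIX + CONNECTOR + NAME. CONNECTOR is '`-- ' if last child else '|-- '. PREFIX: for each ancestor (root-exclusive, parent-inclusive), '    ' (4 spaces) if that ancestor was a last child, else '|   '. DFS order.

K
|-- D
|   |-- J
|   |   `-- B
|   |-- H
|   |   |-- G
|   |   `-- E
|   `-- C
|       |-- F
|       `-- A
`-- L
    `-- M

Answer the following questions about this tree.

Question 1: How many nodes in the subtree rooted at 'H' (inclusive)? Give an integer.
Subtree rooted at H contains: E, G, H
Count = 3

Answer: 3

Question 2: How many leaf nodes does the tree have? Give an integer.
Leaves (nodes with no children): A, B, E, F, G, M

Answer: 6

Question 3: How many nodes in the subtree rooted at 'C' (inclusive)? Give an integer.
Subtree rooted at C contains: A, C, F
Count = 3

Answer: 3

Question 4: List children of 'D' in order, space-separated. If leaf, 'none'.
Answer: J H C

Derivation:
Node D's children (from adjacency): J, H, C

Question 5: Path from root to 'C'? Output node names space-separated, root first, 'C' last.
Answer: K D C

Derivation:
Walk down from root: K -> D -> C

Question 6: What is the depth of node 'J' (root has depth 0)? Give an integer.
Path from root to J: K -> D -> J
Depth = number of edges = 2

Answer: 2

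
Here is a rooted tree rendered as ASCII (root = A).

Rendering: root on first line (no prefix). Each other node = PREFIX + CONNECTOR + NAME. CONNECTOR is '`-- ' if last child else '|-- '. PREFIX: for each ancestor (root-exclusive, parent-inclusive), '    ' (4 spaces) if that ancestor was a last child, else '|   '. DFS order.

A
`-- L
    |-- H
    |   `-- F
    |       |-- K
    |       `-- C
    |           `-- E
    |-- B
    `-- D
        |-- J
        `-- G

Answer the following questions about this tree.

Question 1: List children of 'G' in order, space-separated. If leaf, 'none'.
Node G's children (from adjacency): (leaf)

Answer: none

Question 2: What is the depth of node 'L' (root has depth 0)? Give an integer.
Path from root to L: A -> L
Depth = number of edges = 1

Answer: 1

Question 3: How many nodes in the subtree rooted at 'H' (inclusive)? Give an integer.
Answer: 5

Derivation:
Subtree rooted at H contains: C, E, F, H, K
Count = 5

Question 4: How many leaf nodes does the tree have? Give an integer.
Answer: 5

Derivation:
Leaves (nodes with no children): B, E, G, J, K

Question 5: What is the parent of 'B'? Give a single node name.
Scan adjacency: B appears as child of L

Answer: L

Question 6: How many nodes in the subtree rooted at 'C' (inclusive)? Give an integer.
Subtree rooted at C contains: C, E
Count = 2

Answer: 2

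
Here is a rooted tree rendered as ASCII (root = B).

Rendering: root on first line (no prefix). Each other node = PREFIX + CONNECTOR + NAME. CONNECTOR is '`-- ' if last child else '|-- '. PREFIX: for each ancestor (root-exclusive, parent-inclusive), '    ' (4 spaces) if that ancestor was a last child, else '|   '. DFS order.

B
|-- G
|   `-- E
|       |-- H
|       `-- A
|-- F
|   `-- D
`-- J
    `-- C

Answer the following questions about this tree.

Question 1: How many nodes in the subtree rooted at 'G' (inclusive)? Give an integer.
Answer: 4

Derivation:
Subtree rooted at G contains: A, E, G, H
Count = 4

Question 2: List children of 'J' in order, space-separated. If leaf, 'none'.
Node J's children (from adjacency): C

Answer: C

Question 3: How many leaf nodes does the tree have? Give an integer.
Answer: 4

Derivation:
Leaves (nodes with no children): A, C, D, H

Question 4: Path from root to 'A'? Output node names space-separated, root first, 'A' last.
Walk down from root: B -> G -> E -> A

Answer: B G E A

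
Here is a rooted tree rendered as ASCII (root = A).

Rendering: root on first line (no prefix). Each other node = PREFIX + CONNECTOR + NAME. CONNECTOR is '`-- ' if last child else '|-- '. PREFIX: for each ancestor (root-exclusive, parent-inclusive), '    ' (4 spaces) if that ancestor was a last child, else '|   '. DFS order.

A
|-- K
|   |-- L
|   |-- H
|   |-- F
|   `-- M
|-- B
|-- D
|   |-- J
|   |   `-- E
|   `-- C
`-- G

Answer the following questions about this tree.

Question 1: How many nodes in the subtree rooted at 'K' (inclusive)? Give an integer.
Subtree rooted at K contains: F, H, K, L, M
Count = 5

Answer: 5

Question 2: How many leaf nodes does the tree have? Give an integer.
Leaves (nodes with no children): B, C, E, F, G, H, L, M

Answer: 8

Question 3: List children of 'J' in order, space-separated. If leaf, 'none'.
Answer: E

Derivation:
Node J's children (from adjacency): E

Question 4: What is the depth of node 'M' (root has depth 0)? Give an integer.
Answer: 2

Derivation:
Path from root to M: A -> K -> M
Depth = number of edges = 2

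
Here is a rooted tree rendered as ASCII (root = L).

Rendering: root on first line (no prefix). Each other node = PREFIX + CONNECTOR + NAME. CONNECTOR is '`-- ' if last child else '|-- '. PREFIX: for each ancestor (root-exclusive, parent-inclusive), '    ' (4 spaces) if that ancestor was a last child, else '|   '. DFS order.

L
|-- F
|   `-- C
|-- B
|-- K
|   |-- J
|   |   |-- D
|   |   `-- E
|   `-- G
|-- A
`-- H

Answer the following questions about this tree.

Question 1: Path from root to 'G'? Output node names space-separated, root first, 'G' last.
Walk down from root: L -> K -> G

Answer: L K G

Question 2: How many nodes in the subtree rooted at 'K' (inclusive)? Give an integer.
Subtree rooted at K contains: D, E, G, J, K
Count = 5

Answer: 5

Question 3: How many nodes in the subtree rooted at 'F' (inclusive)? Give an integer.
Answer: 2

Derivation:
Subtree rooted at F contains: C, F
Count = 2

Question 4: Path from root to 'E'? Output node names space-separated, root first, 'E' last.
Walk down from root: L -> K -> J -> E

Answer: L K J E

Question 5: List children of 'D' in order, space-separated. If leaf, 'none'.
Answer: none

Derivation:
Node D's children (from adjacency): (leaf)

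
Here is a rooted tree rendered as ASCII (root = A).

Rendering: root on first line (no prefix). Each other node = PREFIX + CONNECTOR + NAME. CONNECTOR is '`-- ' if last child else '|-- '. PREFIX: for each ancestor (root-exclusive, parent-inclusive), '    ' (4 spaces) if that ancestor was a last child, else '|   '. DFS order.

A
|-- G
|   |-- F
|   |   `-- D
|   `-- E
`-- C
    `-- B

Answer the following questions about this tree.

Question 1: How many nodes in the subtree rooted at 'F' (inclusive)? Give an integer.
Answer: 2

Derivation:
Subtree rooted at F contains: D, F
Count = 2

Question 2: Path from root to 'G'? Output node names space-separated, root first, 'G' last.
Answer: A G

Derivation:
Walk down from root: A -> G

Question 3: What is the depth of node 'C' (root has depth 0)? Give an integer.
Path from root to C: A -> C
Depth = number of edges = 1

Answer: 1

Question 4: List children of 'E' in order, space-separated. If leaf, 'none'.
Node E's children (from adjacency): (leaf)

Answer: none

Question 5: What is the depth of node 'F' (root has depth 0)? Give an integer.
Path from root to F: A -> G -> F
Depth = number of edges = 2

Answer: 2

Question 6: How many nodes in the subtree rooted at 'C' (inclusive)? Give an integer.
Answer: 2

Derivation:
Subtree rooted at C contains: B, C
Count = 2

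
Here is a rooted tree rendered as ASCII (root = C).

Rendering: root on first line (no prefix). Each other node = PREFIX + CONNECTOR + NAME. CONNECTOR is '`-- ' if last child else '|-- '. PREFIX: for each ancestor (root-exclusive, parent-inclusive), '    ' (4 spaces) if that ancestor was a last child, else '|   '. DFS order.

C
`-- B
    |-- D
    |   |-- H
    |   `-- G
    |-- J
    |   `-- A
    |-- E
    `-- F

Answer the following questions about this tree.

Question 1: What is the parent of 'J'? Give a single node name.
Answer: B

Derivation:
Scan adjacency: J appears as child of B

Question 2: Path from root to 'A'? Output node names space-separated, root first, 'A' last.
Answer: C B J A

Derivation:
Walk down from root: C -> B -> J -> A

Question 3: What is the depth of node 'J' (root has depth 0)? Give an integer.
Answer: 2

Derivation:
Path from root to J: C -> B -> J
Depth = number of edges = 2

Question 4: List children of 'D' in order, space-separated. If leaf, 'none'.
Answer: H G

Derivation:
Node D's children (from adjacency): H, G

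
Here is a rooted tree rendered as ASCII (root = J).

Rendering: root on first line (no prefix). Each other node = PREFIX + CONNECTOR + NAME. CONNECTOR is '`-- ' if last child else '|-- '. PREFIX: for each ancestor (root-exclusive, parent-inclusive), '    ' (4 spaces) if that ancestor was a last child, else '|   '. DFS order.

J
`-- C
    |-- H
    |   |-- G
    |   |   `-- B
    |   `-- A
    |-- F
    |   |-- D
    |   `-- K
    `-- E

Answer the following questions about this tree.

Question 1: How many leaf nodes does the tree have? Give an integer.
Answer: 5

Derivation:
Leaves (nodes with no children): A, B, D, E, K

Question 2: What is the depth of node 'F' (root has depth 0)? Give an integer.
Path from root to F: J -> C -> F
Depth = number of edges = 2

Answer: 2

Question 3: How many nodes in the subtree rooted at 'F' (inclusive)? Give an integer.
Subtree rooted at F contains: D, F, K
Count = 3

Answer: 3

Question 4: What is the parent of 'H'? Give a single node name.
Answer: C

Derivation:
Scan adjacency: H appears as child of C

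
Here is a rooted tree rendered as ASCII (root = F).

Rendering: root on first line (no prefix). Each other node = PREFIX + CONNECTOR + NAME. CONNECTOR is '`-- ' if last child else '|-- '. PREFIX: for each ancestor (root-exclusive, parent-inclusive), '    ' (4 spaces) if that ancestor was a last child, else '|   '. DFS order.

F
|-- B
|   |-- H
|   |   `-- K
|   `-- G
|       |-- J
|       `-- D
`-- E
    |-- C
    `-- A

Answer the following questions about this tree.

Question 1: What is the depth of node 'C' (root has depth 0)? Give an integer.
Path from root to C: F -> E -> C
Depth = number of edges = 2

Answer: 2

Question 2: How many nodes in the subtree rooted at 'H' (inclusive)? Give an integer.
Answer: 2

Derivation:
Subtree rooted at H contains: H, K
Count = 2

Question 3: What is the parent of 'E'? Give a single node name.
Answer: F

Derivation:
Scan adjacency: E appears as child of F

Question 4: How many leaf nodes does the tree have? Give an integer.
Leaves (nodes with no children): A, C, D, J, K

Answer: 5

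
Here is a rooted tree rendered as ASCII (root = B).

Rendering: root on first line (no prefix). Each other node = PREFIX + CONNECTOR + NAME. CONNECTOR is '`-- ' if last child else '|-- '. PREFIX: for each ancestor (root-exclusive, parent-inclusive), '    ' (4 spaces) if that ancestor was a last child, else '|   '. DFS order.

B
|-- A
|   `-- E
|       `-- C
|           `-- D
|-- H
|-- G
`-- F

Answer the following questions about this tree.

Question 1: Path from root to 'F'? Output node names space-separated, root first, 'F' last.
Answer: B F

Derivation:
Walk down from root: B -> F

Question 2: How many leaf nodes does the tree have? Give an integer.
Answer: 4

Derivation:
Leaves (nodes with no children): D, F, G, H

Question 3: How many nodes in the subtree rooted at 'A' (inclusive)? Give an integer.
Answer: 4

Derivation:
Subtree rooted at A contains: A, C, D, E
Count = 4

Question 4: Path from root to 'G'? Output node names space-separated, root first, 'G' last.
Walk down from root: B -> G

Answer: B G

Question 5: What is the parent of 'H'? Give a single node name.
Scan adjacency: H appears as child of B

Answer: B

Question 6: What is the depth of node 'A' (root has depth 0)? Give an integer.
Path from root to A: B -> A
Depth = number of edges = 1

Answer: 1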